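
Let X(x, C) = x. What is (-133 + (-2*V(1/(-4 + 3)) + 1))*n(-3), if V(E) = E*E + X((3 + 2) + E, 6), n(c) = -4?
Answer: 568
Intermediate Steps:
V(E) = 5 + E + E² (V(E) = E*E + ((3 + 2) + E) = E² + (5 + E) = 5 + E + E²)
(-133 + (-2*V(1/(-4 + 3)) + 1))*n(-3) = (-133 + (-2*(5 + 1/(-4 + 3) + (1/(-4 + 3))²) + 1))*(-4) = (-133 + (-2*(5 + 1/(-1) + (1/(-1))²) + 1))*(-4) = (-133 + (-2*(5 - 1 + (-1)²) + 1))*(-4) = (-133 + (-2*(5 - 1 + 1) + 1))*(-4) = (-133 + (-2*5 + 1))*(-4) = (-133 + (-10 + 1))*(-4) = (-133 - 9)*(-4) = -142*(-4) = 568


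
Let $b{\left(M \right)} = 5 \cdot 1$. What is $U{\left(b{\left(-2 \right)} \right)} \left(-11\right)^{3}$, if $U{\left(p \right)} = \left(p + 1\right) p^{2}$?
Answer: $-199650$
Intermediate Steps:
$b{\left(M \right)} = 5$
$U{\left(p \right)} = p^{2} \left(1 + p\right)$ ($U{\left(p \right)} = \left(1 + p\right) p^{2} = p^{2} \left(1 + p\right)$)
$U{\left(b{\left(-2 \right)} \right)} \left(-11\right)^{3} = 5^{2} \left(1 + 5\right) \left(-11\right)^{3} = 25 \cdot 6 \left(-1331\right) = 150 \left(-1331\right) = -199650$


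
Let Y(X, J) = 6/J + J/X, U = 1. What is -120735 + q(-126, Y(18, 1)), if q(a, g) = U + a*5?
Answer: -121364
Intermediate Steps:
q(a, g) = 1 + 5*a (q(a, g) = 1 + a*5 = 1 + 5*a)
-120735 + q(-126, Y(18, 1)) = -120735 + (1 + 5*(-126)) = -120735 + (1 - 630) = -120735 - 629 = -121364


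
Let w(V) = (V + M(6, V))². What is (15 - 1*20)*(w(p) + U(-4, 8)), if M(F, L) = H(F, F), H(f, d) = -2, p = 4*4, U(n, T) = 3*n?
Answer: -920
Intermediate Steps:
p = 16
M(F, L) = -2
w(V) = (-2 + V)² (w(V) = (V - 2)² = (-2 + V)²)
(15 - 1*20)*(w(p) + U(-4, 8)) = (15 - 1*20)*((-2 + 16)² + 3*(-4)) = (15 - 20)*(14² - 12) = -5*(196 - 12) = -5*184 = -920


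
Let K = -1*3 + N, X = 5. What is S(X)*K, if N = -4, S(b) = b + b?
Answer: -70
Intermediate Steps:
S(b) = 2*b
K = -7 (K = -1*3 - 4 = -3 - 4 = -7)
S(X)*K = (2*5)*(-7) = 10*(-7) = -70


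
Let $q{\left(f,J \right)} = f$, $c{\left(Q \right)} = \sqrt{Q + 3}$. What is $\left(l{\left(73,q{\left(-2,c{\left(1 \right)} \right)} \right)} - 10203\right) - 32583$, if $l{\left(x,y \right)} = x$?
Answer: $-42713$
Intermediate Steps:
$c{\left(Q \right)} = \sqrt{3 + Q}$
$\left(l{\left(73,q{\left(-2,c{\left(1 \right)} \right)} \right)} - 10203\right) - 32583 = \left(73 - 10203\right) - 32583 = -10130 - 32583 = -42713$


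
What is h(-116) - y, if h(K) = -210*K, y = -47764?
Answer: 72124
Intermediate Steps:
h(-116) - y = -210*(-116) - 1*(-47764) = 24360 + 47764 = 72124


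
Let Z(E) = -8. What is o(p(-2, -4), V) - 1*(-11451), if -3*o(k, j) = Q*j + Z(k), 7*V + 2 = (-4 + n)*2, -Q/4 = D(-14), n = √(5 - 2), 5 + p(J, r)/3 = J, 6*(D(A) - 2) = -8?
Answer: 721501/63 + 16*√3/63 ≈ 11453.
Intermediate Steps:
D(A) = ⅔ (D(A) = 2 + (⅙)*(-8) = 2 - 4/3 = ⅔)
p(J, r) = -15 + 3*J
n = √3 ≈ 1.7320
Q = -8/3 (Q = -4*⅔ = -8/3 ≈ -2.6667)
V = -10/7 + 2*√3/7 (V = -2/7 + ((-4 + √3)*2)/7 = -2/7 + (-8 + 2*√3)/7 = -2/7 + (-8/7 + 2*√3/7) = -10/7 + 2*√3/7 ≈ -0.93370)
o(k, j) = 8/3 + 8*j/9 (o(k, j) = -(-8*j/3 - 8)/3 = -(-8 - 8*j/3)/3 = 8/3 + 8*j/9)
o(p(-2, -4), V) - 1*(-11451) = (8/3 + 8*(-10/7 + 2*√3/7)/9) - 1*(-11451) = (8/3 + (-80/63 + 16*√3/63)) + 11451 = (88/63 + 16*√3/63) + 11451 = 721501/63 + 16*√3/63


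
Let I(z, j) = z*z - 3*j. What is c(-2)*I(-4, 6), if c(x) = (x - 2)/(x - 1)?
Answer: -8/3 ≈ -2.6667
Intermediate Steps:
I(z, j) = z**2 - 3*j
c(x) = (-2 + x)/(-1 + x)
c(-2)*I(-4, 6) = ((-2 - 2)/(-1 - 2))*((-4)**2 - 3*6) = (-4/(-3))*(16 - 18) = -1/3*(-4)*(-2) = (4/3)*(-2) = -8/3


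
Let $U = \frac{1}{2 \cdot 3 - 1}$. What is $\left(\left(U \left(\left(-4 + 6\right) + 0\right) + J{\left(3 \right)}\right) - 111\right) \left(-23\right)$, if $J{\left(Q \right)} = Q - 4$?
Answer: $\frac{12834}{5} \approx 2566.8$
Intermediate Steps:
$J{\left(Q \right)} = -4 + Q$
$U = \frac{1}{5}$ ($U = \frac{1}{6 - 1} = \frac{1}{5} \approx 0.2$)
$\left(\left(U \left(\left(-4 + 6\right) + 0\right) + J{\left(3 \right)}\right) - 111\right) \left(-23\right) = \left(\left(\frac{\left(-4 + 6\right) + 0}{5} + \left(-4 + 3\right)\right) - 111\right) \left(-23\right) = \left(\left(\frac{2 + 0}{5} - 1\right) - 111\right) \left(-23\right) = \left(\left(\frac{1}{5} \cdot 2 - 1\right) - 111\right) \left(-23\right) = \left(\left(\frac{2}{5} - 1\right) - 111\right) \left(-23\right) = \left(- \frac{3}{5} - 111\right) \left(-23\right) = \left(- \frac{558}{5}\right) \left(-23\right) = \frac{12834}{5}$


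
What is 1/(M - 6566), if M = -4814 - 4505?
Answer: -1/15885 ≈ -6.2953e-5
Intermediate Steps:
M = -9319
1/(M - 6566) = 1/(-9319 - 6566) = 1/(-15885) = -1/15885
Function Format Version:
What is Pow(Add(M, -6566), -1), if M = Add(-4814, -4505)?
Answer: Rational(-1, 15885) ≈ -6.2953e-5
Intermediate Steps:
M = -9319
Pow(Add(M, -6566), -1) = Pow(Add(-9319, -6566), -1) = Pow(-15885, -1) = Rational(-1, 15885)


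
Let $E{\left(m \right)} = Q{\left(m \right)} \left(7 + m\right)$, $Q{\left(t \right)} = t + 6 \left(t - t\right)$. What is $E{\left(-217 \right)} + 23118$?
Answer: $68688$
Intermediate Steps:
$Q{\left(t \right)} = t$ ($Q{\left(t \right)} = t + 6 \cdot 0 = t + 0 = t$)
$E{\left(m \right)} = m \left(7 + m\right)$
$E{\left(-217 \right)} + 23118 = - 217 \left(7 - 217\right) + 23118 = \left(-217\right) \left(-210\right) + 23118 = 45570 + 23118 = 68688$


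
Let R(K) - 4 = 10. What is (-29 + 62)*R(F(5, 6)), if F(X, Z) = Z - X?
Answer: 462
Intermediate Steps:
R(K) = 14 (R(K) = 4 + 10 = 14)
(-29 + 62)*R(F(5, 6)) = (-29 + 62)*14 = 33*14 = 462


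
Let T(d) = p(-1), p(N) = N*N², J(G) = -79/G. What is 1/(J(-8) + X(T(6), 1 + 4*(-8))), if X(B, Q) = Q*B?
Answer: 8/327 ≈ 0.024465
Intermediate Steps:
p(N) = N³
T(d) = -1 (T(d) = (-1)³ = -1)
X(B, Q) = B*Q
1/(J(-8) + X(T(6), 1 + 4*(-8))) = 1/(-79/(-8) - (1 + 4*(-8))) = 1/(-79*(-⅛) - (1 - 32)) = 1/(79/8 - 1*(-31)) = 1/(79/8 + 31) = 1/(327/8) = 8/327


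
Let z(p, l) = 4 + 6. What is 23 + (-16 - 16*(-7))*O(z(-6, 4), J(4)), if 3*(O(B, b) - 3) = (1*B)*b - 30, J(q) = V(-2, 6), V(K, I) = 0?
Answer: -649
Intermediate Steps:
z(p, l) = 10
J(q) = 0
O(B, b) = -7 + B*b/3 (O(B, b) = 3 + ((1*B)*b - 30)/3 = 3 + (B*b - 30)/3 = 3 + (-30 + B*b)/3 = 3 + (-10 + B*b/3) = -7 + B*b/3)
23 + (-16 - 16*(-7))*O(z(-6, 4), J(4)) = 23 + (-16 - 16*(-7))*(-7 + (⅓)*10*0) = 23 + (-16 + 112)*(-7 + 0) = 23 + 96*(-7) = 23 - 672 = -649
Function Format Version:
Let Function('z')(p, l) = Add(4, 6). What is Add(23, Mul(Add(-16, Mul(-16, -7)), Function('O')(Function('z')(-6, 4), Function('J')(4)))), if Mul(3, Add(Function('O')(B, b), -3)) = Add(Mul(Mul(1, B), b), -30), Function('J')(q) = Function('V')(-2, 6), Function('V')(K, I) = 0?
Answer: -649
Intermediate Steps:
Function('z')(p, l) = 10
Function('J')(q) = 0
Function('O')(B, b) = Add(-7, Mul(Rational(1, 3), B, b)) (Function('O')(B, b) = Add(3, Mul(Rational(1, 3), Add(Mul(Mul(1, B), b), -30))) = Add(3, Mul(Rational(1, 3), Add(Mul(B, b), -30))) = Add(3, Mul(Rational(1, 3), Add(-30, Mul(B, b)))) = Add(3, Add(-10, Mul(Rational(1, 3), B, b))) = Add(-7, Mul(Rational(1, 3), B, b)))
Add(23, Mul(Add(-16, Mul(-16, -7)), Function('O')(Function('z')(-6, 4), Function('J')(4)))) = Add(23, Mul(Add(-16, Mul(-16, -7)), Add(-7, Mul(Rational(1, 3), 10, 0)))) = Add(23, Mul(Add(-16, 112), Add(-7, 0))) = Add(23, Mul(96, -7)) = Add(23, -672) = -649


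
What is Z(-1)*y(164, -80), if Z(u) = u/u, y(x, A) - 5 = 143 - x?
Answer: -16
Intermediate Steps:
y(x, A) = 148 - x (y(x, A) = 5 + (143 - x) = 148 - x)
Z(u) = 1
Z(-1)*y(164, -80) = 1*(148 - 1*164) = 1*(148 - 164) = 1*(-16) = -16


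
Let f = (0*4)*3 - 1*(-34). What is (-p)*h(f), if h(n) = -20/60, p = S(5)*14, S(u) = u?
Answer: 70/3 ≈ 23.333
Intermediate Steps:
p = 70 (p = 5*14 = 70)
f = 34 (f = 0*3 + 34 = 0 + 34 = 34)
h(n) = -⅓ (h(n) = -20*1/60 = -⅓)
(-p)*h(f) = -1*70*(-⅓) = -70*(-⅓) = 70/3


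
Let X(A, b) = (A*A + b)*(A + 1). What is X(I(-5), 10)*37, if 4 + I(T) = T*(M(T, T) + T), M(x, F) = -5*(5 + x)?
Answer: 367114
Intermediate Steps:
M(x, F) = -25 - 5*x
I(T) = -4 + T*(-25 - 4*T) (I(T) = -4 + T*((-25 - 5*T) + T) = -4 + T*(-25 - 4*T))
X(A, b) = (1 + A)*(b + A**2) (X(A, b) = (A**2 + b)*(1 + A) = (b + A**2)*(1 + A) = (1 + A)*(b + A**2))
X(I(-5), 10)*37 = (10 + (-4 + (-5)**2 - 5*(-5)*(5 - 5))**2 + (-4 + (-5)**2 - 5*(-5)*(5 - 5))**3 + (-4 + (-5)**2 - 5*(-5)*(5 - 5))*10)*37 = (10 + (-4 + 25 - 5*(-5)*0)**2 + (-4 + 25 - 5*(-5)*0)**3 + (-4 + 25 - 5*(-5)*0)*10)*37 = (10 + (-4 + 25 + 0)**2 + (-4 + 25 + 0)**3 + (-4 + 25 + 0)*10)*37 = (10 + 21**2 + 21**3 + 21*10)*37 = (10 + 441 + 9261 + 210)*37 = 9922*37 = 367114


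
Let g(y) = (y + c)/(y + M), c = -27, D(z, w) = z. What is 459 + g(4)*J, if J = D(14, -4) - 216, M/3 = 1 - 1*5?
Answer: -487/4 ≈ -121.75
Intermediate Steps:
M = -12 (M = 3*(1 - 1*5) = 3*(1 - 5) = 3*(-4) = -12)
g(y) = (-27 + y)/(-12 + y) (g(y) = (y - 27)/(y - 12) = (-27 + y)/(-12 + y))
J = -202 (J = 14 - 216 = -202)
459 + g(4)*J = 459 + ((-27 + 4)/(-12 + 4))*(-202) = 459 + (-23/(-8))*(-202) = 459 - ⅛*(-23)*(-202) = 459 + (23/8)*(-202) = 459 - 2323/4 = -487/4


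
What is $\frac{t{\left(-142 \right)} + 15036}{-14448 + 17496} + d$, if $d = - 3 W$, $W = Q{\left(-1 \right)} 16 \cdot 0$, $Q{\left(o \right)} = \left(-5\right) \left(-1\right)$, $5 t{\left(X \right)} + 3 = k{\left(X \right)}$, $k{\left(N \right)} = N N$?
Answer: $\frac{95341}{15240} \approx 6.256$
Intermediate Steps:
$k{\left(N \right)} = N^{2}$
$t{\left(X \right)} = - \frac{3}{5} + \frac{X^{2}}{5}$
$Q{\left(o \right)} = 5$
$W = 0$ ($W = 5 \cdot 16 \cdot 0 = 80 \cdot 0 = 0$)
$d = 0$ ($d = \left(-3\right) 0 = 0$)
$\frac{t{\left(-142 \right)} + 15036}{-14448 + 17496} + d = \frac{\left(- \frac{3}{5} + \frac{\left(-142\right)^{2}}{5}\right) + 15036}{-14448 + 17496} + 0 = \frac{\left(- \frac{3}{5} + \frac{1}{5} \cdot 20164\right) + 15036}{3048} + 0 = \left(\left(- \frac{3}{5} + \frac{20164}{5}\right) + 15036\right) \frac{1}{3048} + 0 = \left(\frac{20161}{5} + 15036\right) \frac{1}{3048} + 0 = \frac{95341}{5} \cdot \frac{1}{3048} + 0 = \frac{95341}{15240} + 0 = \frac{95341}{15240}$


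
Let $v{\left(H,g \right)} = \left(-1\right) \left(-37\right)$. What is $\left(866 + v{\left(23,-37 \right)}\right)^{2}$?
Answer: $815409$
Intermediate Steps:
$v{\left(H,g \right)} = 37$
$\left(866 + v{\left(23,-37 \right)}\right)^{2} = \left(866 + 37\right)^{2} = 903^{2} = 815409$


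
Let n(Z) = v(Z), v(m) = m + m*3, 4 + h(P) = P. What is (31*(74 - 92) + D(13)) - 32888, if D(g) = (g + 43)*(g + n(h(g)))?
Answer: -30702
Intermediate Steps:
h(P) = -4 + P
v(m) = 4*m (v(m) = m + 3*m = 4*m)
n(Z) = 4*Z
D(g) = (-16 + 5*g)*(43 + g) (D(g) = (g + 43)*(g + 4*(-4 + g)) = (43 + g)*(g + (-16 + 4*g)) = (43 + g)*(-16 + 5*g) = (-16 + 5*g)*(43 + g))
(31*(74 - 92) + D(13)) - 32888 = (31*(74 - 92) + (-688 + 5*13² + 199*13)) - 32888 = (31*(-18) + (-688 + 5*169 + 2587)) - 32888 = (-558 + (-688 + 845 + 2587)) - 32888 = (-558 + 2744) - 32888 = 2186 - 32888 = -30702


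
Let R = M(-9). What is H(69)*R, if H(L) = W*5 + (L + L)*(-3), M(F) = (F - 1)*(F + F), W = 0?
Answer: -74520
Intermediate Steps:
M(F) = 2*F*(-1 + F) (M(F) = (-1 + F)*(2*F) = 2*F*(-1 + F))
R = 180 (R = 2*(-9)*(-1 - 9) = 2*(-9)*(-10) = 180)
H(L) = -6*L (H(L) = 0*5 + (L + L)*(-3) = 0 + (2*L)*(-3) = 0 - 6*L = -6*L)
H(69)*R = -6*69*180 = -414*180 = -74520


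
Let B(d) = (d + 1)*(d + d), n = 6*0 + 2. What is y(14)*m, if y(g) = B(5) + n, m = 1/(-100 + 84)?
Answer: -31/8 ≈ -3.8750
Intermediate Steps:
n = 2 (n = 0 + 2 = 2)
B(d) = 2*d*(1 + d) (B(d) = (1 + d)*(2*d) = 2*d*(1 + d))
m = -1/16 (m = 1/(-16) = -1/16 ≈ -0.062500)
y(g) = 62 (y(g) = 2*5*(1 + 5) + 2 = 2*5*6 + 2 = 60 + 2 = 62)
y(14)*m = 62*(-1/16) = -31/8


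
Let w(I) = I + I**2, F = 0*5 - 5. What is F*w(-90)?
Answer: -40050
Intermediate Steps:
F = -5 (F = 0 - 5 = -5)
F*w(-90) = -(-450)*(1 - 90) = -(-450)*(-89) = -5*8010 = -40050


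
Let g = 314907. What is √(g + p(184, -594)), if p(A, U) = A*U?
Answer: √205611 ≈ 453.44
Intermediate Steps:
√(g + p(184, -594)) = √(314907 + 184*(-594)) = √(314907 - 109296) = √205611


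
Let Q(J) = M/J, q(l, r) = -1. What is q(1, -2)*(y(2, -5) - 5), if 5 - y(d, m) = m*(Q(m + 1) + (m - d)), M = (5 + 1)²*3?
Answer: 170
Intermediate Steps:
M = 108 (M = 6²*3 = 36*3 = 108)
Q(J) = 108/J
y(d, m) = 5 - m*(m - d + 108/(1 + m)) (y(d, m) = 5 - m*(108/(m + 1) + (m - d)) = 5 - m*(108/(1 + m) + (m - d)) = 5 - m*(m - d + 108/(1 + m)))
q(1, -2)*(y(2, -5) - 5) = -((-108*(-5) + (1 - 5)*(5 - 1*(-5)² + 2*(-5)))/(1 - 5) - 5) = -((540 - 4*(5 - 1*25 - 10))/(-4) - 5) = -(-(540 - 4*(5 - 25 - 10))/4 - 5) = -(-(540 - 4*(-30))/4 - 5) = -(-(540 + 120)/4 - 5) = -(-¼*660 - 5) = -(-165 - 5) = -1*(-170) = 170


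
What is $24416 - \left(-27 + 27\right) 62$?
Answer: $24416$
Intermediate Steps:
$24416 - \left(-27 + 27\right) 62 = 24416 - 0 \cdot 62 = 24416 - 0 = 24416 + 0 = 24416$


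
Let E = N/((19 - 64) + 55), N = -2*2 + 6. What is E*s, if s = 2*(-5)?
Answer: -2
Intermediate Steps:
s = -10
N = 2 (N = -4 + 6 = 2)
E = ⅕ (E = 2/((19 - 64) + 55) = 2/(-45 + 55) = 2/10 = 2*(⅒) = ⅕ ≈ 0.20000)
E*s = (⅕)*(-10) = -2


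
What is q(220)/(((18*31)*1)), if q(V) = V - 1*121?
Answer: 11/62 ≈ 0.17742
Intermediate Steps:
q(V) = -121 + V (q(V) = V - 121 = -121 + V)
q(220)/(((18*31)*1)) = (-121 + 220)/(((18*31)*1)) = 99/((558*1)) = 99/558 = 99*(1/558) = 11/62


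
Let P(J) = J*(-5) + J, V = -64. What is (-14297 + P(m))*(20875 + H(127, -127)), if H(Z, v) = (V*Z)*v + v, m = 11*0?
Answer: -15054798188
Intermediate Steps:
m = 0
H(Z, v) = v - 64*Z*v (H(Z, v) = (-64*Z)*v + v = -64*Z*v + v = v - 64*Z*v)
P(J) = -4*J (P(J) = -5*J + J = -4*J)
(-14297 + P(m))*(20875 + H(127, -127)) = (-14297 - 4*0)*(20875 - 127*(1 - 64*127)) = (-14297 + 0)*(20875 - 127*(1 - 8128)) = -14297*(20875 - 127*(-8127)) = -14297*(20875 + 1032129) = -14297*1053004 = -15054798188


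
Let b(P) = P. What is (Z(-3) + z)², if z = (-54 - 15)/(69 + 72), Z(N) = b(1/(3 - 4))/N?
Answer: 484/19881 ≈ 0.024345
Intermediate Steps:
Z(N) = -1/N (Z(N) = 1/((3 - 4)*N) = 1/((-1)*N) = -1/N)
z = -23/47 (z = -69/141 = -69*1/141 = -23/47 ≈ -0.48936)
(Z(-3) + z)² = (-1/(-3) - 23/47)² = (-1*(-⅓) - 23/47)² = (⅓ - 23/47)² = (-22/141)² = 484/19881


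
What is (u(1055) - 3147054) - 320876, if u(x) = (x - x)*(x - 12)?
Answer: -3467930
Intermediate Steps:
u(x) = 0 (u(x) = 0*(-12 + x) = 0)
(u(1055) - 3147054) - 320876 = (0 - 3147054) - 320876 = -3147054 - 320876 = -3467930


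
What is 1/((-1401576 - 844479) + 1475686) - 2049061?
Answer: -1578533073510/770369 ≈ -2.0491e+6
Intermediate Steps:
1/((-1401576 - 844479) + 1475686) - 2049061 = 1/(-2246055 + 1475686) - 2049061 = 1/(-770369) - 2049061 = -1/770369 - 2049061 = -1578533073510/770369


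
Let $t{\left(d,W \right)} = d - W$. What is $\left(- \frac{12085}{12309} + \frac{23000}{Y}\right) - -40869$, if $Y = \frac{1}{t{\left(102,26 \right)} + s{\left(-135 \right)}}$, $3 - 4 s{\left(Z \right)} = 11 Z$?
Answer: $\frac{127334980436}{12309} \approx 1.0345 \cdot 10^{7}$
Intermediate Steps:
$s{\left(Z \right)} = \frac{3}{4} - \frac{11 Z}{4}$
$Y = \frac{1}{448}$ ($Y = \frac{1}{\left(102 - 26\right) + \left(\frac{3}{4} - - \frac{1485}{4}\right)} = \frac{1}{\left(102 - 26\right) + \left(\frac{3}{4} + \frac{1485}{4}\right)} = \frac{1}{76 + 372} = \frac{1}{448} \approx 0.0022321$)
$\left(- \frac{12085}{12309} + \frac{23000}{Y}\right) - -40869 = \left(- \frac{12085}{12309} + 23000 \frac{1}{\frac{1}{448}}\right) - -40869 = \left(\left(-12085\right) \frac{1}{12309} + 23000 \cdot 448\right) + 40869 = \left(- \frac{12085}{12309} + 10304000\right) + 40869 = \frac{126831923915}{12309} + 40869 = \frac{127334980436}{12309}$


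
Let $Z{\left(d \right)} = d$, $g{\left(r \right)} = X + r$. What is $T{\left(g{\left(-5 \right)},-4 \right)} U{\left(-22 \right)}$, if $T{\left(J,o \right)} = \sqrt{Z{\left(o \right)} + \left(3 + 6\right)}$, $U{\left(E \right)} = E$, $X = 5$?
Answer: $- 22 \sqrt{5} \approx -49.193$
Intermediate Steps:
$g{\left(r \right)} = 5 + r$
$T{\left(J,o \right)} = \sqrt{9 + o}$ ($T{\left(J,o \right)} = \sqrt{o + \left(3 + 6\right)} = \sqrt{o + 9} = \sqrt{9 + o}$)
$T{\left(g{\left(-5 \right)},-4 \right)} U{\left(-22 \right)} = \sqrt{9 - 4} \left(-22\right) = \sqrt{5} \left(-22\right) = - 22 \sqrt{5}$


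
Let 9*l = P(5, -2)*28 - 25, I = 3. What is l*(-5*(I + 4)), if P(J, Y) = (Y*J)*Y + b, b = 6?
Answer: -24605/9 ≈ -2733.9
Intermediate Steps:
P(J, Y) = 6 + J*Y**2 (P(J, Y) = (Y*J)*Y + 6 = (J*Y)*Y + 6 = J*Y**2 + 6 = 6 + J*Y**2)
l = 703/9 (l = ((6 + 5*(-2)**2)*28 - 25)/9 = ((6 + 5*4)*28 - 25)/9 = ((6 + 20)*28 - 25)/9 = (26*28 - 25)/9 = (728 - 25)/9 = (1/9)*703 = 703/9 ≈ 78.111)
l*(-5*(I + 4)) = 703*(-5*(3 + 4))/9 = 703*(-5*7)/9 = (703/9)*(-35) = -24605/9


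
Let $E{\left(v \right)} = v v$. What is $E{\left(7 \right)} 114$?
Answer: $5586$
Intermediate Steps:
$E{\left(v \right)} = v^{2}$
$E{\left(7 \right)} 114 = 7^{2} \cdot 114 = 49 \cdot 114 = 5586$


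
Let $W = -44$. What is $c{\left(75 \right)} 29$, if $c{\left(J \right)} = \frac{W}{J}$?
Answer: $- \frac{1276}{75} \approx -17.013$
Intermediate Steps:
$c{\left(J \right)} = - \frac{44}{J}$
$c{\left(75 \right)} 29 = - \frac{44}{75} \cdot 29 = \left(-44\right) \frac{1}{75} \cdot 29 = \left(- \frac{44}{75}\right) 29 = - \frac{1276}{75}$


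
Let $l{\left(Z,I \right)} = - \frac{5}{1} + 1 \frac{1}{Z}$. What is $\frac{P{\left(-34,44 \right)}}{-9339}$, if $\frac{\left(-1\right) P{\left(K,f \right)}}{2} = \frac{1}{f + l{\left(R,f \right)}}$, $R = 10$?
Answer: $\frac{20}{3651549} \approx 5.4771 \cdot 10^{-6}$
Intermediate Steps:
$l{\left(Z,I \right)} = -5 + \frac{1}{Z}$ ($l{\left(Z,I \right)} = \left(-5\right) 1 + \frac{1}{Z} = -5 + \frac{1}{Z}$)
$P{\left(K,f \right)} = - \frac{2}{- \frac{49}{10} + f}$ ($P{\left(K,f \right)} = - \frac{2}{f - \left(5 - \frac{1}{10}\right)} = - \frac{2}{f + \left(-5 + \frac{1}{10}\right)} = - \frac{2}{f - \frac{49}{10}} = - \frac{2}{- \frac{49}{10} + f}$)
$\frac{P{\left(-34,44 \right)}}{-9339} = \frac{\left(-20\right) \frac{1}{-49 + 10 \cdot 44}}{-9339} = - \frac{20}{-49 + 440} \left(- \frac{1}{9339}\right) = - \frac{20}{391} \left(- \frac{1}{9339}\right) = \left(-20\right) \frac{1}{391} \left(- \frac{1}{9339}\right) = \left(- \frac{20}{391}\right) \left(- \frac{1}{9339}\right) = \frac{20}{3651549}$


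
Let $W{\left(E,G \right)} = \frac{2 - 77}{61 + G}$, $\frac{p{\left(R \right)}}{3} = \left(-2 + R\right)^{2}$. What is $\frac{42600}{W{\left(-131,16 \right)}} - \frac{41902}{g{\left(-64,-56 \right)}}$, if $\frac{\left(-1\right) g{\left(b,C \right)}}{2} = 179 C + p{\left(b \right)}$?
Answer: $- \frac{133111433}{3044} \approx -43729.0$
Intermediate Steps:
$p{\left(R \right)} = 3 \left(-2 + R\right)^{2}$
$g{\left(b,C \right)} = - 358 C - 6 \left(-2 + b\right)^{2}$ ($g{\left(b,C \right)} = - 2 \left(179 C + 3 \left(-2 + b\right)^{2}\right) = - 2 \left(3 \left(-2 + b\right)^{2} + 179 C\right) = - 358 C - 6 \left(-2 + b\right)^{2}$)
$W{\left(E,G \right)} = - \frac{75}{61 + G}$
$\frac{42600}{W{\left(-131,16 \right)}} - \frac{41902}{g{\left(-64,-56 \right)}} = \frac{42600}{\left(-75\right) \frac{1}{61 + 16}} - \frac{41902}{\left(-358\right) \left(-56\right) - 6 \left(-2 - 64\right)^{2}} = \frac{42600}{\left(-75\right) \frac{1}{77}} - \frac{41902}{20048 - 6 \left(-66\right)^{2}} = \frac{42600}{\left(-75\right) \frac{1}{77}} - \frac{41902}{20048 - 26136} = \frac{42600}{- \frac{75}{77}} - \frac{41902}{20048 - 26136} = 42600 \left(- \frac{77}{75}\right) - \frac{41902}{-6088} = -43736 - - \frac{20951}{3044} = -43736 + \frac{20951}{3044} = - \frac{133111433}{3044}$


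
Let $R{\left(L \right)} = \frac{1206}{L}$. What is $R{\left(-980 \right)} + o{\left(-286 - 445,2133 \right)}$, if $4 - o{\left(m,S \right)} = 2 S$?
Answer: $- \frac{2088983}{490} \approx -4263.2$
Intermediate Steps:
$o{\left(m,S \right)} = 4 - 2 S$
$R{\left(-980 \right)} + o{\left(-286 - 445,2133 \right)} = \frac{1206}{-980} + \left(4 - 4266\right) = 1206 \left(- \frac{1}{980}\right) + \left(4 - 4266\right) = - \frac{603}{490} - 4262 = - \frac{2088983}{490}$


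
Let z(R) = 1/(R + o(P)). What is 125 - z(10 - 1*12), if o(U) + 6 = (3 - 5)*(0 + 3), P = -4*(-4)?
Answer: 1751/14 ≈ 125.07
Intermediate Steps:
P = 16
o(U) = -12 (o(U) = -6 + (3 - 5)*(0 + 3) = -6 - 2*3 = -6 - 6 = -12)
z(R) = 1/(-12 + R) (z(R) = 1/(R - 12) = 1/(-12 + R))
125 - z(10 - 1*12) = 125 - 1/(-12 + (10 - 1*12)) = 125 - 1/(-12 + (10 - 12)) = 125 - 1/(-12 - 2) = 125 - 1/(-14) = 125 - 1*(-1/14) = 125 + 1/14 = 1751/14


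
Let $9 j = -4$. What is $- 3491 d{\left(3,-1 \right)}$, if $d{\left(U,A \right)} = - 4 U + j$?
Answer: $\frac{390992}{9} \approx 43444.0$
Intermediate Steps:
$j = - \frac{4}{9}$ ($j = \frac{1}{9} \left(-4\right) = - \frac{4}{9} \approx -0.44444$)
$d{\left(U,A \right)} = - \frac{4}{9} - 4 U$ ($d{\left(U,A \right)} = - 4 U - \frac{4}{9} = - \frac{4}{9} - 4 U$)
$- 3491 d{\left(3,-1 \right)} = - 3491 \left(- \frac{4}{9} - 12\right) = \left(-3491\right) \left(- \frac{112}{9}\right) = \frac{390992}{9}$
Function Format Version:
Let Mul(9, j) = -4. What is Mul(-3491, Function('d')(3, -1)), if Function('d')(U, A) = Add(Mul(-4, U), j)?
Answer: Rational(390992, 9) ≈ 43444.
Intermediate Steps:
j = Rational(-4, 9) (j = Mul(Rational(1, 9), -4) = Rational(-4, 9) ≈ -0.44444)
Function('d')(U, A) = Add(Rational(-4, 9), Mul(-4, U)) (Function('d')(U, A) = Add(Mul(-4, U), Rational(-4, 9)) = Add(Rational(-4, 9), Mul(-4, U)))
Mul(-3491, Function('d')(3, -1)) = Mul(-3491, Add(Rational(-4, 9), Mul(-4, 3))) = Mul(-3491, Add(Rational(-4, 9), -12)) = Mul(-3491, Rational(-112, 9)) = Rational(390992, 9)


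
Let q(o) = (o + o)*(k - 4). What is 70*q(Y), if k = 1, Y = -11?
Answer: 4620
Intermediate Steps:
q(o) = -6*o (q(o) = (o + o)*(1 - 4) = (2*o)*(-3) = -6*o)
70*q(Y) = 70*(-6*(-11)) = 70*66 = 4620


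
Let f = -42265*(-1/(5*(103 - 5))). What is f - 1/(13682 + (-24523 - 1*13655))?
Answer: 103532393/1200304 ≈ 86.255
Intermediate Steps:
f = 8453/98 (f = -42265/((-5*98)) = -42265/(-490) = -42265*(-1/490) = 8453/98 ≈ 86.255)
f - 1/(13682 + (-24523 - 1*13655)) = 8453/98 - 1/(13682 + (-24523 - 1*13655)) = 8453/98 - 1/(13682 + (-24523 - 13655)) = 8453/98 - 1/(13682 - 38178) = 8453/98 - 1/(-24496) = 8453/98 - 1*(-1/24496) = 8453/98 + 1/24496 = 103532393/1200304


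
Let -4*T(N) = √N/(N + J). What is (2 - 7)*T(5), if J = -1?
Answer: 5*√5/16 ≈ 0.69877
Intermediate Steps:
T(N) = -√N/(4*(-1 + N)) (T(N) = -√N/(4*(N - 1)) = -√N/(4*(-1 + N)))
(2 - 7)*T(5) = (2 - 7)*(-√5/(-4 + 4*5)) = -(-5)*√5/(-4 + 20) = -(-5)*√5/16 = 5*√5/16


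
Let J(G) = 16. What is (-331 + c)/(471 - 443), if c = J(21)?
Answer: -45/4 ≈ -11.250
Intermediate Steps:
c = 16
(-331 + c)/(471 - 443) = (-331 + 16)/(471 - 443) = -315/28 = -315*1/28 = -45/4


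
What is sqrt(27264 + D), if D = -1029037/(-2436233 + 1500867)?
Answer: sqrt(23854496605278926)/935366 ≈ 165.12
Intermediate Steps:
D = 1029037/935366 (D = -1029037/(-935366) = -1029037*(-1/935366) = 1029037/935366 ≈ 1.1001)
sqrt(27264 + D) = sqrt(27264 + 1029037/935366) = sqrt(25502847661/935366) = sqrt(23854496605278926)/935366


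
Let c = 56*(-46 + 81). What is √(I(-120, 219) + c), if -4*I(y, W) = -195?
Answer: √8035/2 ≈ 44.819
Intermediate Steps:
I(y, W) = 195/4 (I(y, W) = -¼*(-195) = 195/4)
c = 1960 (c = 56*35 = 1960)
√(I(-120, 219) + c) = √(195/4 + 1960) = √(8035/4) = √8035/2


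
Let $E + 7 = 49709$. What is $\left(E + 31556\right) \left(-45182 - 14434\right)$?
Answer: $-4844276928$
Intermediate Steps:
$E = 49702$ ($E = -7 + 49709 = 49702$)
$\left(E + 31556\right) \left(-45182 - 14434\right) = \left(49702 + 31556\right) \left(-45182 - 14434\right) = 81258 \left(-59616\right) = -4844276928$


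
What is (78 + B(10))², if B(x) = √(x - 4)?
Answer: (78 + √6)² ≈ 6472.1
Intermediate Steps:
B(x) = √(-4 + x)
(78 + B(10))² = (78 + √(-4 + 10))² = (78 + √6)²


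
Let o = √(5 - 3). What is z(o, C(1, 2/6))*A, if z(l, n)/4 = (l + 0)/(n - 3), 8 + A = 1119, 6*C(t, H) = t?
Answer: -26664*√2/17 ≈ -2218.2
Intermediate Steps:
C(t, H) = t/6
A = 1111 (A = -8 + 1119 = 1111)
o = √2 ≈ 1.4142
z(l, n) = 4*l/(-3 + n) (z(l, n) = 4*((l + 0)/(n - 3)) = 4*(l/(-3 + n)) = 4*l/(-3 + n))
z(o, C(1, 2/6))*A = (4*√2/(-3 + (⅙)*1))*1111 = (4*√2/(-3 + ⅙))*1111 = (4*√2/(-17/6))*1111 = (4*√2*(-6/17))*1111 = -24*√2/17*1111 = -26664*√2/17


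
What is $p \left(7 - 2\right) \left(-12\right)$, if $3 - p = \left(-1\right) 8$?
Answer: $-660$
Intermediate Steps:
$p = 11$ ($p = 3 - \left(-1\right) 8 = 3 - -8 = 3 + 8 = 11$)
$p \left(7 - 2\right) \left(-12\right) = 11 \left(7 - 2\right) \left(-12\right) = 11 \cdot 5 \left(-12\right) = 55 \left(-12\right) = -660$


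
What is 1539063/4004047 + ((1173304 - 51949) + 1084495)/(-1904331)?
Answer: -256584421439/331523079459 ≈ -0.77396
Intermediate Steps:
1539063/4004047 + ((1173304 - 51949) + 1084495)/(-1904331) = 1539063*(1/4004047) + (1121355 + 1084495)*(-1/1904331) = 1539063/4004047 + 2205850*(-1/1904331) = 1539063/4004047 - 2205850/1904331 = -256584421439/331523079459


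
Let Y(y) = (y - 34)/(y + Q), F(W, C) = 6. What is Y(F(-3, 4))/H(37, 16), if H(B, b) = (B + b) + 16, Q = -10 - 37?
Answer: 28/2829 ≈ 0.0098975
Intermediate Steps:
Q = -47
H(B, b) = 16 + B + b
Y(y) = (-34 + y)/(-47 + y) (Y(y) = (y - 34)/(y - 47) = (-34 + y)/(-47 + y))
Y(F(-3, 4))/H(37, 16) = ((-34 + 6)/(-47 + 6))/(16 + 37 + 16) = (-28/(-41))/69 = -1/41*(-28)*(1/69) = (28/41)*(1/69) = 28/2829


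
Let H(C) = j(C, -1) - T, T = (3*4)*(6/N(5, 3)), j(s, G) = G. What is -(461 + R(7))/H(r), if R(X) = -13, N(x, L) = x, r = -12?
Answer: 320/11 ≈ 29.091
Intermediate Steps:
T = 72/5 (T = (3*4)*(6/5) = 12*(6*(⅕)) = 12*(6/5) = 72/5 ≈ 14.400)
H(C) = -77/5 (H(C) = -1 - 1*72/5 = -1 - 72/5 = -77/5)
-(461 + R(7))/H(r) = -(461 - 13)/(-77/5) = -448*(-5)/77 = -1*(-320/11) = 320/11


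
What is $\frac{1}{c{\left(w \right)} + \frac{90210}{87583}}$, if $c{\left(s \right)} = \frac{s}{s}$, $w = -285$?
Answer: $\frac{87583}{177793} \approx 0.49261$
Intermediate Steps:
$c{\left(s \right)} = 1$
$\frac{1}{c{\left(w \right)} + \frac{90210}{87583}} = \frac{1}{1 + \frac{90210}{87583}} = \frac{1}{\frac{177793}{87583}} = \frac{87583}{177793}$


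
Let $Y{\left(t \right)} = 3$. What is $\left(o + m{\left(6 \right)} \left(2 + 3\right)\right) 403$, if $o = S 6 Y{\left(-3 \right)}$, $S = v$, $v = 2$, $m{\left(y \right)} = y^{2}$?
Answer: $87048$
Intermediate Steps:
$S = 2$
$o = 36$ ($o = 2 \cdot 6 \cdot 3 = 12 \cdot 3 = 36$)
$\left(o + m{\left(6 \right)} \left(2 + 3\right)\right) 403 = \left(36 + 6^{2} \left(2 + 3\right)\right) 403 = \left(36 + 36 \cdot 5\right) 403 = \left(36 + 180\right) 403 = 216 \cdot 403 = 87048$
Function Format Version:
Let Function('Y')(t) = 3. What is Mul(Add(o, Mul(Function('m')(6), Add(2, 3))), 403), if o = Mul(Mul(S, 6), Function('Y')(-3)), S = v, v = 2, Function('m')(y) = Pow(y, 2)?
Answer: 87048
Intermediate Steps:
S = 2
o = 36 (o = Mul(Mul(2, 6), 3) = Mul(12, 3) = 36)
Mul(Add(o, Mul(Function('m')(6), Add(2, 3))), 403) = Mul(Add(36, Mul(Pow(6, 2), Add(2, 3))), 403) = Mul(Add(36, Mul(36, 5)), 403) = Mul(Add(36, 180), 403) = Mul(216, 403) = 87048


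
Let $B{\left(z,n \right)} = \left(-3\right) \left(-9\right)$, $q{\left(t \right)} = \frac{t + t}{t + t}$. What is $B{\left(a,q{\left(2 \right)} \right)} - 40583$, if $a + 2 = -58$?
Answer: $-40556$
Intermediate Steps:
$a = -60$ ($a = -2 - 58 = -60$)
$q{\left(t \right)} = 1$ ($q{\left(t \right)} = \frac{2 t}{2 t} = 2 t \frac{1}{2 t} = 1$)
$B{\left(z,n \right)} = 27$
$B{\left(a,q{\left(2 \right)} \right)} - 40583 = 27 - 40583 = -40556$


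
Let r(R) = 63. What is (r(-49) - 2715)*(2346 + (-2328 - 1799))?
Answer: 4723212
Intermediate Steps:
(r(-49) - 2715)*(2346 + (-2328 - 1799)) = (63 - 2715)*(2346 + (-2328 - 1799)) = -2652*(2346 - 4127) = -2652*(-1781) = 4723212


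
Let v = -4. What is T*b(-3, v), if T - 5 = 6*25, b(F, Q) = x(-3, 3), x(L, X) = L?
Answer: -465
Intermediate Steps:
b(F, Q) = -3
T = 155 (T = 5 + 6*25 = 5 + 150 = 155)
T*b(-3, v) = 155*(-3) = -465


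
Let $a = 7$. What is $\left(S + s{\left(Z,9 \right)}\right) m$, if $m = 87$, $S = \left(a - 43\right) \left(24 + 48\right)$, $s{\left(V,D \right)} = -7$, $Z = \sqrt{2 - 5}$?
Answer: $-226113$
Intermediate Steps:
$Z = i \sqrt{3}$ ($Z = \sqrt{-3} = i \sqrt{3} \approx 1.732 i$)
$S = -2592$ ($S = \left(7 - 43\right) \left(24 + 48\right) = \left(-36\right) 72 = -2592$)
$\left(S + s{\left(Z,9 \right)}\right) m = \left(-2592 - 7\right) 87 = \left(-2599\right) 87 = -226113$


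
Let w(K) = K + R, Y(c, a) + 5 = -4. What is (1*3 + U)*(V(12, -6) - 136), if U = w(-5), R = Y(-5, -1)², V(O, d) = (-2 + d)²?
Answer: -5688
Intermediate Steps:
Y(c, a) = -9 (Y(c, a) = -5 - 4 = -9)
R = 81 (R = (-9)² = 81)
w(K) = 81 + K (w(K) = K + 81 = 81 + K)
U = 76 (U = 81 - 5 = 76)
(1*3 + U)*(V(12, -6) - 136) = (1*3 + 76)*((-2 - 6)² - 136) = (3 + 76)*((-8)² - 136) = 79*(64 - 136) = 79*(-72) = -5688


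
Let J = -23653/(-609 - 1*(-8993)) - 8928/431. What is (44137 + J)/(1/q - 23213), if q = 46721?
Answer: -677047514443583/356270001278208 ≈ -1.9004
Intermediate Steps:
J = -85046795/3613504 (J = -23653/(-609 + 8993) - 8928*1/431 = -23653/8384 - 8928/431 = -85046795/3613504 ≈ -23.536)
(44137 + J)/(1/q - 23213) = (44137 - 85046795/3613504)/(1/46721 - 23213) = 159404179253/(3613504*(1/46721 - 23213)) = 159404179253/(3613504*(-1084534572/46721)) = (159404179253/3613504)*(-46721/1084534572) = -677047514443583/356270001278208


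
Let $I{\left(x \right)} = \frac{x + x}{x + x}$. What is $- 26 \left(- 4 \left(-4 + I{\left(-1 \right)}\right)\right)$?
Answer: $-312$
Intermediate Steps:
$I{\left(x \right)} = 1$ ($I{\left(x \right)} = \frac{2 x}{2 x} = 2 x \frac{1}{2 x} = 1$)
$- 26 \left(- 4 \left(-4 + I{\left(-1 \right)}\right)\right) = - 26 \left(- 4 \left(-4 + 1\right)\right) = - 26 \left(\left(-4\right) \left(-3\right)\right) = \left(-26\right) 12 = -312$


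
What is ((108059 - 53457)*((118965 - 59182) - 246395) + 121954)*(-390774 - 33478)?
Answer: 4322816678430440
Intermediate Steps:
((108059 - 53457)*((118965 - 59182) - 246395) + 121954)*(-390774 - 33478) = (54602*(59783 - 246395) + 121954)*(-424252) = (54602*(-186612) + 121954)*(-424252) = (-10189388424 + 121954)*(-424252) = -10189266470*(-424252) = 4322816678430440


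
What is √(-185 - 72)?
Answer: I*√257 ≈ 16.031*I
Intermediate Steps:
√(-185 - 72) = √(-257) = I*√257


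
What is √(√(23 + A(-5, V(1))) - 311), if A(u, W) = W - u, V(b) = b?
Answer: √(-311 + √29) ≈ 17.482*I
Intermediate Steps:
√(√(23 + A(-5, V(1))) - 311) = √(√(23 + (1 - 1*(-5))) - 311) = √(√(23 + (1 + 5)) - 311) = √(√(23 + 6) - 311) = √(√29 - 311) = √(-311 + √29)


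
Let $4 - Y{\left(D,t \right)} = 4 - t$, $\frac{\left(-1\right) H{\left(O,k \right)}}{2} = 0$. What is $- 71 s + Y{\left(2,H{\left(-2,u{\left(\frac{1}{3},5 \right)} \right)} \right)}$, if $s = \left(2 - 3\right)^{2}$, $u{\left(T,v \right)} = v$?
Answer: $-71$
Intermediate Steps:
$H{\left(O,k \right)} = 0$ ($H{\left(O,k \right)} = \left(-2\right) 0 = 0$)
$Y{\left(D,t \right)} = t$ ($Y{\left(D,t \right)} = 4 - \left(4 - t\right) = 4 + \left(-4 + t\right) = t$)
$s = 1$ ($s = \left(-1\right)^{2} = 1$)
$- 71 s + Y{\left(2,H{\left(-2,u{\left(\frac{1}{3},5 \right)} \right)} \right)} = \left(-71\right) 1 + 0 = -71 + 0 = -71$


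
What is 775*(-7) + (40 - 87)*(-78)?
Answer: -1759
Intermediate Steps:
775*(-7) + (40 - 87)*(-78) = -5425 - 47*(-78) = -5425 + 3666 = -1759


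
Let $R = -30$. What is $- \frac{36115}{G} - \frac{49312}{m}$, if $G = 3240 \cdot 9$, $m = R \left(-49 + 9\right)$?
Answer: $- \frac{6171983}{145800} \approx -42.332$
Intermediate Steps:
$m = 1200$ ($m = - 30 \left(-49 + 9\right) = \left(-30\right) \left(-40\right) = 1200$)
$G = 29160$
$- \frac{36115}{G} - \frac{49312}{m} = - \frac{36115}{29160} - \frac{49312}{1200} = \left(-36115\right) \frac{1}{29160} - \frac{3082}{75} = - \frac{7223}{5832} - \frac{3082}{75} = - \frac{6171983}{145800}$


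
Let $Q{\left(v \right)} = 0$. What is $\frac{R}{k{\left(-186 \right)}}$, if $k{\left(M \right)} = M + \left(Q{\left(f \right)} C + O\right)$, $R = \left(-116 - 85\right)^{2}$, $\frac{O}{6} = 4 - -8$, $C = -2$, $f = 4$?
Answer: $- \frac{13467}{38} \approx -354.39$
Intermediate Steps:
$O = 72$ ($O = 6 \left(4 - -8\right) = 6 \left(4 + 8\right) = 6 \cdot 12 = 72$)
$R = 40401$ ($R = \left(-201\right)^{2} = 40401$)
$k{\left(M \right)} = 72 + M$ ($k{\left(M \right)} = M + \left(0 \left(-2\right) + 72\right) = M + \left(0 + 72\right) = M + 72 = 72 + M$)
$\frac{R}{k{\left(-186 \right)}} = \frac{40401}{72 - 186} = \frac{40401}{-114} = 40401 \left(- \frac{1}{114}\right) = - \frac{13467}{38}$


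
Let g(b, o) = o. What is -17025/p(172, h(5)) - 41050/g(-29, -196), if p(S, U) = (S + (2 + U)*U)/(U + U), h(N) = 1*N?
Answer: -4145275/6762 ≈ -613.03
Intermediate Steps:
h(N) = N
p(S, U) = (S + U*(2 + U))/(2*U) (p(S, U) = (S + U*(2 + U))/((2*U)) = (S + U*(2 + U))*(1/(2*U)) = (S + U*(2 + U))/(2*U))
-17025/p(172, h(5)) - 41050/g(-29, -196) = -17025*10/(172 + 5*(2 + 5)) - 41050/(-196) = -17025*10/(172 + 5*7) - 41050*(-1/196) = -17025*10/(172 + 35) + 20525/98 = -17025/((½)*(⅕)*207) + 20525/98 = -17025/207/10 + 20525/98 = -17025*10/207 + 20525/98 = -56750/69 + 20525/98 = -4145275/6762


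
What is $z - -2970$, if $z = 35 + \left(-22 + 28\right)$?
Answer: $3011$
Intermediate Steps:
$z = 41$ ($z = 35 + 6 = 41$)
$z - -2970 = 41 - -2970 = 41 + 2970 = 3011$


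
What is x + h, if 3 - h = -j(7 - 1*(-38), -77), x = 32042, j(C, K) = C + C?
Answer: 32135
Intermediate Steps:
j(C, K) = 2*C
h = 93 (h = 3 - (-1)*2*(7 - 1*(-38)) = 3 - (-1)*2*(7 + 38) = 3 - (-1)*2*45 = 3 - (-1)*90 = 3 - 1*(-90) = 3 + 90 = 93)
x + h = 32042 + 93 = 32135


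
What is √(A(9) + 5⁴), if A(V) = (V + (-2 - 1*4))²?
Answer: √634 ≈ 25.179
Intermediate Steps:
A(V) = (-6 + V)² (A(V) = (V + (-2 - 4))² = (V - 6)² = (-6 + V)²)
√(A(9) + 5⁴) = √((-6 + 9)² + 5⁴) = √(3² + 625) = √(9 + 625) = √634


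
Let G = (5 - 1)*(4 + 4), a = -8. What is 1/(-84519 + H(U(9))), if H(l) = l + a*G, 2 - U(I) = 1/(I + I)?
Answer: -18/1525915 ≈ -1.1796e-5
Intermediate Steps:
U(I) = 2 - 1/(2*I) (U(I) = 2 - 1/(I + I) = 2 - 1/(2*I))
G = 32 (G = 4*8 = 32)
H(l) = -256 + l (H(l) = l - 8*32 = l - 256 = -256 + l)
1/(-84519 + H(U(9))) = 1/(-84519 + (-256 + (2 - ½/9))) = 1/(-84519 + (-256 + (2 - ½*⅑))) = 1/(-84519 + (-256 + (2 - 1/18))) = 1/(-84519 + (-256 + 35/18)) = 1/(-84519 - 4573/18) = 1/(-1525915/18) = -18/1525915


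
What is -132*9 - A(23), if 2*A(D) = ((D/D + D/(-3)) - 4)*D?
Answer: -3196/3 ≈ -1065.3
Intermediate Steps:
A(D) = D*(-3 - D/3)/2 (A(D) = (((D/D + D/(-3)) - 4)*D)/2 = (((1 + D*(-⅓)) - 4)*D)/2 = (((1 - D/3) - 4)*D)/2 = ((-3 - D/3)*D)/2 = (D*(-3 - D/3))/2 = D*(-3 - D/3)/2)
-132*9 - A(23) = -132*9 - (-1)*23*(9 + 23)/6 = -1188 - (-1)*23*32/6 = -1188 - 1*(-368/3) = -1188 + 368/3 = -3196/3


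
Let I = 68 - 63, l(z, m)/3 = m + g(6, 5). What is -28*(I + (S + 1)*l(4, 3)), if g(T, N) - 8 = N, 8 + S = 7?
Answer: -140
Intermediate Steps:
S = -1 (S = -8 + 7 = -1)
g(T, N) = 8 + N
l(z, m) = 39 + 3*m (l(z, m) = 3*(m + (8 + 5)) = 3*(m + 13) = 3*(13 + m) = 39 + 3*m)
I = 5
-28*(I + (S + 1)*l(4, 3)) = -28*(5 + (-1 + 1)*(39 + 3*3)) = -28*(5 + 0*(39 + 9)) = -28*(5 + 0*48) = -28*(5 + 0) = -28*5 = -140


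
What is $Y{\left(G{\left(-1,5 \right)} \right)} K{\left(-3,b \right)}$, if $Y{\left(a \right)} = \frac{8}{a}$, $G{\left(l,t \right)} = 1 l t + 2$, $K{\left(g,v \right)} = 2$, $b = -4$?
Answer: $- \frac{16}{3} \approx -5.3333$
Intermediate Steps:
$G{\left(l,t \right)} = 2 + l t$ ($G{\left(l,t \right)} = l t + 2 = 2 + l t$)
$Y{\left(G{\left(-1,5 \right)} \right)} K{\left(-3,b \right)} = \frac{8}{2 - 5} \cdot 2 = \frac{8}{-3} \cdot 2 = 8 \left(- \frac{1}{3}\right) 2 = \left(- \frac{8}{3}\right) 2 = - \frac{16}{3}$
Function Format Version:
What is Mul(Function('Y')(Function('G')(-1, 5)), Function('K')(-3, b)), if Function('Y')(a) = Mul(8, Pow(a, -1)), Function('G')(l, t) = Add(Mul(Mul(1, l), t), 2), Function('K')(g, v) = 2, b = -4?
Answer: Rational(-16, 3) ≈ -5.3333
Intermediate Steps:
Function('G')(l, t) = Add(2, Mul(l, t)) (Function('G')(l, t) = Add(Mul(l, t), 2) = Add(2, Mul(l, t)))
Mul(Function('Y')(Function('G')(-1, 5)), Function('K')(-3, b)) = Mul(Mul(8, Pow(Add(2, Mul(-1, 5)), -1)), 2) = Mul(Mul(8, Pow(Add(2, -5), -1)), 2) = Mul(Mul(8, Pow(-3, -1)), 2) = Mul(Mul(8, Rational(-1, 3)), 2) = Mul(Rational(-8, 3), 2) = Rational(-16, 3)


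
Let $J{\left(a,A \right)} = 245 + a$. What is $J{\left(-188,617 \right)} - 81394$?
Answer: $-81337$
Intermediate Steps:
$J{\left(-188,617 \right)} - 81394 = \left(245 - 188\right) - 81394 = 57 - 81394 = -81337$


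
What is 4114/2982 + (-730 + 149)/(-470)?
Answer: 1833061/700770 ≈ 2.6158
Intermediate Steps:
4114/2982 + (-730 + 149)/(-470) = 4114*(1/2982) - 581*(-1/470) = 2057/1491 + 581/470 = 1833061/700770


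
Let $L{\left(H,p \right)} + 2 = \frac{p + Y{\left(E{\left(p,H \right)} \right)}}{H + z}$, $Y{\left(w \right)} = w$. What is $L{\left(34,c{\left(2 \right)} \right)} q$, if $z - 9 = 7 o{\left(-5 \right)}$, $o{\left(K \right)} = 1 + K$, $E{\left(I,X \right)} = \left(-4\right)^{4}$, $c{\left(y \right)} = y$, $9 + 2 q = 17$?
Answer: $\frac{304}{5} \approx 60.8$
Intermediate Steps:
$q = 4$ ($q = - \frac{9}{2} + \frac{1}{2} \cdot 17 = - \frac{9}{2} + \frac{17}{2} = 4$)
$E{\left(I,X \right)} = 256$
$z = -19$ ($z = 9 + 7 \left(1 - 5\right) = 9 + 7 \left(-4\right) = 9 - 28 = -19$)
$L{\left(H,p \right)} = -2 + \frac{256 + p}{-19 + H}$ ($L{\left(H,p \right)} = -2 + \frac{p + 256}{H - 19} = -2 + \frac{256 + p}{-19 + H}$)
$L{\left(34,c{\left(2 \right)} \right)} q = \frac{294 + 2 - 68}{-19 + 34} \cdot 4 = \frac{294 + 2 - 68}{15} \cdot 4 = \frac{1}{15} \cdot 228 \cdot 4 = \frac{76}{5} \cdot 4 = \frac{304}{5}$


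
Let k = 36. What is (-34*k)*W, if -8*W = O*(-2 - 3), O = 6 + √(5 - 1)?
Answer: -6120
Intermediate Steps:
O = 8 (O = 6 + √4 = 6 + 2 = 8)
W = 5 (W = -(-2 - 3) = -(-5) = -⅛*(-40) = 5)
(-34*k)*W = -34*36*5 = -1224*5 = -6120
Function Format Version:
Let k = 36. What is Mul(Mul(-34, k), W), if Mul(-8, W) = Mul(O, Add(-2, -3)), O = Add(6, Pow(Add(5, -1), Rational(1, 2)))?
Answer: -6120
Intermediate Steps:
O = 8 (O = Add(6, Pow(4, Rational(1, 2))) = Add(6, 2) = 8)
W = 5 (W = Mul(Rational(-1, 8), Mul(8, Add(-2, -3))) = Mul(Rational(-1, 8), Mul(8, -5)) = Mul(Rational(-1, 8), -40) = 5)
Mul(Mul(-34, k), W) = Mul(Mul(-34, 36), 5) = Mul(-1224, 5) = -6120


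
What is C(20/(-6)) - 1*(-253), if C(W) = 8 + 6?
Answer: 267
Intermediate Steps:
C(W) = 14
C(20/(-6)) - 1*(-253) = 14 - 1*(-253) = 14 + 253 = 267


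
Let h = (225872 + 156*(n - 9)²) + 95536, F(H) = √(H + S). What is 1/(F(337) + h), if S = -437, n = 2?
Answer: 82263/27068804701 - 5*I/54137609402 ≈ 3.039e-6 - 9.2357e-11*I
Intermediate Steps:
F(H) = √(-437 + H) (F(H) = √(H - 437) = √(-437 + H))
h = 329052 (h = (225872 + 156*(2 - 9)²) + 95536 = (225872 + 156*(-7)²) + 95536 = (225872 + 156*49) + 95536 = (225872 + 7644) + 95536 = 233516 + 95536 = 329052)
1/(F(337) + h) = 1/(√(-437 + 337) + 329052) = 1/(√(-100) + 329052) = 1/(10*I + 329052) = 1/(329052 + 10*I) = (329052 - 10*I)/108275218804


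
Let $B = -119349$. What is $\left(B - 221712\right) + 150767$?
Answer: $-190294$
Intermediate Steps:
$\left(B - 221712\right) + 150767 = \left(-119349 - 221712\right) + 150767 = -341061 + 150767 = -190294$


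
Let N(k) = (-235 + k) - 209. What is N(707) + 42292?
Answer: 42555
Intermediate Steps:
N(k) = -444 + k
N(707) + 42292 = (-444 + 707) + 42292 = 263 + 42292 = 42555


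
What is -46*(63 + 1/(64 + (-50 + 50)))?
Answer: -92759/32 ≈ -2898.7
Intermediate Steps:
-46*(63 + 1/(64 + (-50 + 50))) = -46*(63 + 1/(64 + 0)) = -46*(63 + 1/64) = -46*4033/64 = -92759/32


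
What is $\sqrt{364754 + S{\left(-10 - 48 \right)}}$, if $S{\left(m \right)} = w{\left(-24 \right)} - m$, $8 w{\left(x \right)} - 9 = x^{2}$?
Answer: $\frac{\sqrt{5838162}}{4} \approx 604.06$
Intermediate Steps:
$w{\left(x \right)} = \frac{9}{8} + \frac{x^{2}}{8}$
$S{\left(m \right)} = \frac{585}{8} - m$ ($S{\left(m \right)} = \left(\frac{9}{8} + \frac{\left(-24\right)^{2}}{8}\right) - m = \left(\frac{9}{8} + \frac{1}{8} \cdot 576\right) - m = \left(\frac{9}{8} + 72\right) - m = \frac{585}{8} - m$)
$\sqrt{364754 + S{\left(-10 - 48 \right)}} = \sqrt{364754 + \left(\frac{585}{8} - \left(-10 - 48\right)\right)} = \sqrt{364754 + \left(\frac{585}{8} - -58\right)} = \sqrt{364754 + \left(\frac{585}{8} + 58\right)} = \sqrt{364754 + \frac{1049}{8}} = \sqrt{\frac{2919081}{8}} = \frac{\sqrt{5838162}}{4}$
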